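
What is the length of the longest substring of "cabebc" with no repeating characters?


Input: "cabebc"
Sliding window (track last position of each char):
  Position 0 ('c'): window [0,0] length 1 -- new best
  Position 1 ('a'): window [0,1] length 2 -- new best
  Position 2 ('b'): window [0,2] length 3 -- new best
  Position 3 ('e'): window [0,3] length 4 -- new best
  Position 4 ('b'): repeat (last at 2), move window start to 3
  Position 4 ('b'): window [3,4] length 2
  Position 5 ('c'): window [3,5] length 3
Longest substring with no repeats: "cabe" with length 4

4


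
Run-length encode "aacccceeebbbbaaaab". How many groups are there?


Input: aacccceeebbbbaaaab
Scanning for consecutive runs:
  Group 1: 'a' x 2 (positions 0-1)
  Group 2: 'c' x 4 (positions 2-5)
  Group 3: 'e' x 3 (positions 6-8)
  Group 4: 'b' x 4 (positions 9-12)
  Group 5: 'a' x 4 (positions 13-16)
  Group 6: 'b' x 1 (positions 17-17)
Total groups: 6

6


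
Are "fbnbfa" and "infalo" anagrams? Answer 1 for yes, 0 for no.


Strings: "fbnbfa", "infalo"
Sorted first:  abbffn
Sorted second: afilno
Differ at position 1: 'b' vs 'f' => not anagrams

0


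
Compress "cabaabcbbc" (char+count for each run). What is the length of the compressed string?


Input: cabaabcbbc
Runs:
  'c' x 1 => "c1"
  'a' x 1 => "a1"
  'b' x 1 => "b1"
  'a' x 2 => "a2"
  'b' x 1 => "b1"
  'c' x 1 => "c1"
  'b' x 2 => "b2"
  'c' x 1 => "c1"
Compressed: "c1a1b1a2b1c1b2c1"
Compressed length: 16

16


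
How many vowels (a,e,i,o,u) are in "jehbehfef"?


Input: jehbehfef
Checking each character:
  'j' at position 0: consonant
  'e' at position 1: vowel (running total: 1)
  'h' at position 2: consonant
  'b' at position 3: consonant
  'e' at position 4: vowel (running total: 2)
  'h' at position 5: consonant
  'f' at position 6: consonant
  'e' at position 7: vowel (running total: 3)
  'f' at position 8: consonant
Total vowels: 3

3


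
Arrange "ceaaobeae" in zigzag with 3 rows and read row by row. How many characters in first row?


Zigzag "ceaaobeae" into 3 rows:
Placing characters:
  'c' => row 0
  'e' => row 1
  'a' => row 2
  'a' => row 1
  'o' => row 0
  'b' => row 1
  'e' => row 2
  'a' => row 1
  'e' => row 0
Rows:
  Row 0: "coe"
  Row 1: "eaba"
  Row 2: "ae"
First row length: 3

3


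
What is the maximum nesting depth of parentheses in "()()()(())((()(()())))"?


Input: "()()()(())((()(()())))"
Tracking depth:
  Position 0 '(': depth becomes 1
  Position 1 ')': depth becomes 0
  Position 2 '(': depth becomes 1
  Position 3 ')': depth becomes 0
  Position 4 '(': depth becomes 1
  Position 5 ')': depth becomes 0
  Position 6 '(': depth becomes 1
  Position 7 '(': depth becomes 2
  Position 8 ')': depth becomes 1
  Position 9 ')': depth becomes 0
  Position 10 '(': depth becomes 1
  Position 11 '(': depth becomes 2
  Position 12 '(': depth becomes 3
  Position 13 ')': depth becomes 2
  Position 14 '(': depth becomes 3
  Position 15 '(': depth becomes 4
  Position 16 ')': depth becomes 3
  Position 17 '(': depth becomes 4
  Position 18 ')': depth becomes 3
  Position 19 ')': depth becomes 2
  Position 20 ')': depth becomes 1
  Position 21 ')': depth becomes 0
Maximum depth reached: 4

4


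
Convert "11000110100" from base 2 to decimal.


Input: "11000110100" in base 2
Positional expansion:
  Digit '1' (value 1) x 2^10 = 1024
  Digit '1' (value 1) x 2^9 = 512
  Digit '0' (value 0) x 2^8 = 0
  Digit '0' (value 0) x 2^7 = 0
  Digit '0' (value 0) x 2^6 = 0
  Digit '1' (value 1) x 2^5 = 32
  Digit '1' (value 1) x 2^4 = 16
  Digit '0' (value 0) x 2^3 = 0
  Digit '1' (value 1) x 2^2 = 4
  Digit '0' (value 0) x 2^1 = 0
  Digit '0' (value 0) x 2^0 = 0
Sum = 1588

1588


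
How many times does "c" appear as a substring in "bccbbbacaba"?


Searching for "c" in "bccbbbacaba"
Scanning each position:
  Position 0: "b" => no
  Position 1: "c" => MATCH
  Position 2: "c" => MATCH
  Position 3: "b" => no
  Position 4: "b" => no
  Position 5: "b" => no
  Position 6: "a" => no
  Position 7: "c" => MATCH
  Position 8: "a" => no
  Position 9: "b" => no
  Position 10: "a" => no
Total occurrences: 3

3


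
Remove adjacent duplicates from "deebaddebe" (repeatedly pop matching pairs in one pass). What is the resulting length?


Input: deebaddebe
Stack-based adjacent duplicate removal:
  Read 'd': push. Stack: d
  Read 'e': push. Stack: de
  Read 'e': matches stack top 'e' => pop. Stack: d
  Read 'b': push. Stack: db
  Read 'a': push. Stack: dba
  Read 'd': push. Stack: dbad
  Read 'd': matches stack top 'd' => pop. Stack: dba
  Read 'e': push. Stack: dbae
  Read 'b': push. Stack: dbaeb
  Read 'e': push. Stack: dbaebe
Final stack: "dbaebe" (length 6)

6


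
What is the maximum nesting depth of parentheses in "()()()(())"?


Input: "()()()(())"
Tracking depth:
  Position 0 '(': depth becomes 1
  Position 1 ')': depth becomes 0
  Position 2 '(': depth becomes 1
  Position 3 ')': depth becomes 0
  Position 4 '(': depth becomes 1
  Position 5 ')': depth becomes 0
  Position 6 '(': depth becomes 1
  Position 7 '(': depth becomes 2
  Position 8 ')': depth becomes 1
  Position 9 ')': depth becomes 0
Maximum depth reached: 2

2


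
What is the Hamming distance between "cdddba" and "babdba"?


Comparing "cdddba" and "babdba" position by position:
  Position 0: 'c' vs 'b' => differ
  Position 1: 'd' vs 'a' => differ
  Position 2: 'd' vs 'b' => differ
  Position 3: 'd' vs 'd' => same
  Position 4: 'b' vs 'b' => same
  Position 5: 'a' vs 'a' => same
Total differences (Hamming distance): 3

3


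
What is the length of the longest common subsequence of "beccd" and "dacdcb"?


LCS of "beccd" and "dacdcb"
DP table:
           d    a    c    d    c    b
      0    0    0    0    0    0    0
  b   0    0    0    0    0    0    1
  e   0    0    0    0    0    0    1
  c   0    0    0    1    1    1    1
  c   0    0    0    1    1    2    2
  d   0    1    1    1    2    2    2
LCS length = dp[5][6] = 2

2


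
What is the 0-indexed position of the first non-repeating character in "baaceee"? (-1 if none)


Input: baaceee
Character frequencies:
  'a': 2
  'b': 1
  'c': 1
  'e': 3
Scanning left to right for freq == 1:
  Position 0 ('b'): unique! => answer = 0

0


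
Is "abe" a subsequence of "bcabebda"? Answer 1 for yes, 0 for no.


Check if "abe" is a subsequence of "bcabebda"
Greedy scan:
  Position 0 ('b'): no match needed
  Position 1 ('c'): no match needed
  Position 2 ('a'): matches sub[0] = 'a'
  Position 3 ('b'): matches sub[1] = 'b'
  Position 4 ('e'): matches sub[2] = 'e'
  Position 5 ('b'): no match needed
  Position 6 ('d'): no match needed
  Position 7 ('a'): no match needed
All 3 characters matched => is a subsequence

1


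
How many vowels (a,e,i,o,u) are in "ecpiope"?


Input: ecpiope
Checking each character:
  'e' at position 0: vowel (running total: 1)
  'c' at position 1: consonant
  'p' at position 2: consonant
  'i' at position 3: vowel (running total: 2)
  'o' at position 4: vowel (running total: 3)
  'p' at position 5: consonant
  'e' at position 6: vowel (running total: 4)
Total vowels: 4

4


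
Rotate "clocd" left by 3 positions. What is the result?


Input: "clocd", rotate left by 3
First 3 characters: "clo"
Remaining characters: "cd"
Concatenate remaining + first: "cd" + "clo" = "cdclo"

cdclo


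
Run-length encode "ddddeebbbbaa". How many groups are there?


Input: ddddeebbbbaa
Scanning for consecutive runs:
  Group 1: 'd' x 4 (positions 0-3)
  Group 2: 'e' x 2 (positions 4-5)
  Group 3: 'b' x 4 (positions 6-9)
  Group 4: 'a' x 2 (positions 10-11)
Total groups: 4

4


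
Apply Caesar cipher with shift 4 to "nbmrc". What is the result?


Caesar cipher: shift "nbmrc" by 4
  'n' (pos 13) + 4 = pos 17 = 'r'
  'b' (pos 1) + 4 = pos 5 = 'f'
  'm' (pos 12) + 4 = pos 16 = 'q'
  'r' (pos 17) + 4 = pos 21 = 'v'
  'c' (pos 2) + 4 = pos 6 = 'g'
Result: rfqvg

rfqvg


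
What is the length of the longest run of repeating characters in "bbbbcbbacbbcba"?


Input: "bbbbcbbacbbcba"
Scanning for longest run:
  Position 1 ('b'): continues run of 'b', length=2
  Position 2 ('b'): continues run of 'b', length=3
  Position 3 ('b'): continues run of 'b', length=4
  Position 4 ('c'): new char, reset run to 1
  Position 5 ('b'): new char, reset run to 1
  Position 6 ('b'): continues run of 'b', length=2
  Position 7 ('a'): new char, reset run to 1
  Position 8 ('c'): new char, reset run to 1
  Position 9 ('b'): new char, reset run to 1
  Position 10 ('b'): continues run of 'b', length=2
  Position 11 ('c'): new char, reset run to 1
  Position 12 ('b'): new char, reset run to 1
  Position 13 ('a'): new char, reset run to 1
Longest run: 'b' with length 4

4


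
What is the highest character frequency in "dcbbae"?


Input: dcbbae
Character counts:
  'a': 1
  'b': 2
  'c': 1
  'd': 1
  'e': 1
Maximum frequency: 2

2


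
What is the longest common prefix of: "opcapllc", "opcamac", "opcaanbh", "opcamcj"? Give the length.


Words: opcapllc, opcamac, opcaanbh, opcamcj
  Position 0: all 'o' => match
  Position 1: all 'p' => match
  Position 2: all 'c' => match
  Position 3: all 'a' => match
  Position 4: ('p', 'm', 'a', 'm') => mismatch, stop
LCP = "opca" (length 4)

4


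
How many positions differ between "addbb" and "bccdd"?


Comparing "addbb" and "bccdd" position by position:
  Position 0: 'a' vs 'b' => DIFFER
  Position 1: 'd' vs 'c' => DIFFER
  Position 2: 'd' vs 'c' => DIFFER
  Position 3: 'b' vs 'd' => DIFFER
  Position 4: 'b' vs 'd' => DIFFER
Positions that differ: 5

5


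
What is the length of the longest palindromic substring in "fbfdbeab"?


Input: "fbfdbeab"
Checking substrings for palindromes:
  [0:3] "fbf" (len 3) => palindrome
Longest palindromic substring: "fbf" with length 3

3


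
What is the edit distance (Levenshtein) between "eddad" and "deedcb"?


Computing edit distance: "eddad" -> "deedcb"
DP table:
           d    e    e    d    c    b
      0    1    2    3    4    5    6
  e   1    1    1    2    3    4    5
  d   2    1    2    2    2    3    4
  d   3    2    2    3    2    3    4
  a   4    3    3    3    3    3    4
  d   5    4    4    4    3    4    4
Edit distance = dp[5][6] = 4

4


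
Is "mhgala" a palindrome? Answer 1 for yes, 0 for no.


Input: mhgala
Reversed: alaghm
  Compare pos 0 ('m') with pos 5 ('a'): MISMATCH
  Compare pos 1 ('h') with pos 4 ('l'): MISMATCH
  Compare pos 2 ('g') with pos 3 ('a'): MISMATCH
Result: not a palindrome

0


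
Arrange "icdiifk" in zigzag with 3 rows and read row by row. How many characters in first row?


Zigzag "icdiifk" into 3 rows:
Placing characters:
  'i' => row 0
  'c' => row 1
  'd' => row 2
  'i' => row 1
  'i' => row 0
  'f' => row 1
  'k' => row 2
Rows:
  Row 0: "ii"
  Row 1: "cif"
  Row 2: "dk"
First row length: 2

2


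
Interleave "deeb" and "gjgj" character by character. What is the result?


Interleaving "deeb" and "gjgj":
  Position 0: 'd' from first, 'g' from second => "dg"
  Position 1: 'e' from first, 'j' from second => "ej"
  Position 2: 'e' from first, 'g' from second => "eg"
  Position 3: 'b' from first, 'j' from second => "bj"
Result: dgejegbj

dgejegbj


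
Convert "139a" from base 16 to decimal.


Input: "139a" in base 16
Positional expansion:
  Digit '1' (value 1) x 16^3 = 4096
  Digit '3' (value 3) x 16^2 = 768
  Digit '9' (value 9) x 16^1 = 144
  Digit 'a' (value 10) x 16^0 = 10
Sum = 5018

5018


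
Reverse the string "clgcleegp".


Input: clgcleegp
Reading characters right to left:
  Position 8: 'p'
  Position 7: 'g'
  Position 6: 'e'
  Position 5: 'e'
  Position 4: 'l'
  Position 3: 'c'
  Position 2: 'g'
  Position 1: 'l'
  Position 0: 'c'
Reversed: pgeelcglc

pgeelcglc


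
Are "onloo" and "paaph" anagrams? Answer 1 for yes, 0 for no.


Strings: "onloo", "paaph"
Sorted first:  lnooo
Sorted second: aahpp
Differ at position 0: 'l' vs 'a' => not anagrams

0


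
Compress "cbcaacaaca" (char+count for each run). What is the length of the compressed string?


Input: cbcaacaaca
Runs:
  'c' x 1 => "c1"
  'b' x 1 => "b1"
  'c' x 1 => "c1"
  'a' x 2 => "a2"
  'c' x 1 => "c1"
  'a' x 2 => "a2"
  'c' x 1 => "c1"
  'a' x 1 => "a1"
Compressed: "c1b1c1a2c1a2c1a1"
Compressed length: 16

16


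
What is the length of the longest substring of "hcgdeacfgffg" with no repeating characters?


Input: "hcgdeacfgffg"
Sliding window (track last position of each char):
  Position 0 ('h'): window [0,0] length 1 -- new best
  Position 1 ('c'): window [0,1] length 2 -- new best
  Position 2 ('g'): window [0,2] length 3 -- new best
  Position 3 ('d'): window [0,3] length 4 -- new best
  Position 4 ('e'): window [0,4] length 5 -- new best
  Position 5 ('a'): window [0,5] length 6 -- new best
  Position 6 ('c'): repeat (last at 1), move window start to 2
  Position 6 ('c'): window [2,6] length 5
  Position 7 ('f'): window [2,7] length 6
  Position 8 ('g'): repeat (last at 2), move window start to 3
  Position 8 ('g'): window [3,8] length 6
  Position 9 ('f'): repeat (last at 7), move window start to 8
  Position 9 ('f'): window [8,9] length 2
  Position 10 ('f'): repeat (last at 9), move window start to 10
  Position 10 ('f'): window [10,10] length 1
  Position 11 ('g'): window [10,11] length 2
Longest substring with no repeats: "hcgdea" with length 6

6


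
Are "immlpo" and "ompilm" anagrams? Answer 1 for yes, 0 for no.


Strings: "immlpo", "ompilm"
Sorted first:  ilmmop
Sorted second: ilmmop
Sorted forms match => anagrams

1


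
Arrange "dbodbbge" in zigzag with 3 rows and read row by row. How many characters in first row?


Zigzag "dbodbbge" into 3 rows:
Placing characters:
  'd' => row 0
  'b' => row 1
  'o' => row 2
  'd' => row 1
  'b' => row 0
  'b' => row 1
  'g' => row 2
  'e' => row 1
Rows:
  Row 0: "db"
  Row 1: "bdbe"
  Row 2: "og"
First row length: 2

2


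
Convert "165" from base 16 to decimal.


Input: "165" in base 16
Positional expansion:
  Digit '1' (value 1) x 16^2 = 256
  Digit '6' (value 6) x 16^1 = 96
  Digit '5' (value 5) x 16^0 = 5
Sum = 357

357


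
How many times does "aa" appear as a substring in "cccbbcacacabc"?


Searching for "aa" in "cccbbcacacabc"
Scanning each position:
  Position 0: "cc" => no
  Position 1: "cc" => no
  Position 2: "cb" => no
  Position 3: "bb" => no
  Position 4: "bc" => no
  Position 5: "ca" => no
  Position 6: "ac" => no
  Position 7: "ca" => no
  Position 8: "ac" => no
  Position 9: "ca" => no
  Position 10: "ab" => no
  Position 11: "bc" => no
Total occurrences: 0

0


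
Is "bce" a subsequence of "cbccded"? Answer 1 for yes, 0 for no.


Check if "bce" is a subsequence of "cbccded"
Greedy scan:
  Position 0 ('c'): no match needed
  Position 1 ('b'): matches sub[0] = 'b'
  Position 2 ('c'): matches sub[1] = 'c'
  Position 3 ('c'): no match needed
  Position 4 ('d'): no match needed
  Position 5 ('e'): matches sub[2] = 'e'
  Position 6 ('d'): no match needed
All 3 characters matched => is a subsequence

1


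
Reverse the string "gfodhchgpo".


Input: gfodhchgpo
Reading characters right to left:
  Position 9: 'o'
  Position 8: 'p'
  Position 7: 'g'
  Position 6: 'h'
  Position 5: 'c'
  Position 4: 'h'
  Position 3: 'd'
  Position 2: 'o'
  Position 1: 'f'
  Position 0: 'g'
Reversed: opghchdofg

opghchdofg


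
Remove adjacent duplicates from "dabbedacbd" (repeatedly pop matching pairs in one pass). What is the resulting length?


Input: dabbedacbd
Stack-based adjacent duplicate removal:
  Read 'd': push. Stack: d
  Read 'a': push. Stack: da
  Read 'b': push. Stack: dab
  Read 'b': matches stack top 'b' => pop. Stack: da
  Read 'e': push. Stack: dae
  Read 'd': push. Stack: daed
  Read 'a': push. Stack: daeda
  Read 'c': push. Stack: daedac
  Read 'b': push. Stack: daedacb
  Read 'd': push. Stack: daedacbd
Final stack: "daedacbd" (length 8)

8


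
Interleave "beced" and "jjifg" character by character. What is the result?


Interleaving "beced" and "jjifg":
  Position 0: 'b' from first, 'j' from second => "bj"
  Position 1: 'e' from first, 'j' from second => "ej"
  Position 2: 'c' from first, 'i' from second => "ci"
  Position 3: 'e' from first, 'f' from second => "ef"
  Position 4: 'd' from first, 'g' from second => "dg"
Result: bjejciefdg

bjejciefdg


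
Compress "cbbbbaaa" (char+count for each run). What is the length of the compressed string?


Input: cbbbbaaa
Runs:
  'c' x 1 => "c1"
  'b' x 4 => "b4"
  'a' x 3 => "a3"
Compressed: "c1b4a3"
Compressed length: 6

6


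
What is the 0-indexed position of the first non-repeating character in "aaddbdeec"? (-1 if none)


Input: aaddbdeec
Character frequencies:
  'a': 2
  'b': 1
  'c': 1
  'd': 3
  'e': 2
Scanning left to right for freq == 1:
  Position 0 ('a'): freq=2, skip
  Position 1 ('a'): freq=2, skip
  Position 2 ('d'): freq=3, skip
  Position 3 ('d'): freq=3, skip
  Position 4 ('b'): unique! => answer = 4

4


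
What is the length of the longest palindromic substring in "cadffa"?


Input: "cadffa"
Checking substrings for palindromes:
  [3:5] "ff" (len 2) => palindrome
Longest palindromic substring: "ff" with length 2

2


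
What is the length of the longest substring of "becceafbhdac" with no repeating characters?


Input: "becceafbhdac"
Sliding window (track last position of each char):
  Position 0 ('b'): window [0,0] length 1 -- new best
  Position 1 ('e'): window [0,1] length 2 -- new best
  Position 2 ('c'): window [0,2] length 3 -- new best
  Position 3 ('c'): repeat (last at 2), move window start to 3
  Position 3 ('c'): window [3,3] length 1
  Position 4 ('e'): window [3,4] length 2
  Position 5 ('a'): window [3,5] length 3
  Position 6 ('f'): window [3,6] length 4 -- new best
  Position 7 ('b'): window [3,7] length 5 -- new best
  Position 8 ('h'): window [3,8] length 6 -- new best
  Position 9 ('d'): window [3,9] length 7 -- new best
  Position 10 ('a'): repeat (last at 5), move window start to 6
  Position 10 ('a'): window [6,10] length 5
  Position 11 ('c'): window [6,11] length 6
Longest substring with no repeats: "ceafbhd" with length 7

7


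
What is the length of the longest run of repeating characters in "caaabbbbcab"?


Input: "caaabbbbcab"
Scanning for longest run:
  Position 1 ('a'): new char, reset run to 1
  Position 2 ('a'): continues run of 'a', length=2
  Position 3 ('a'): continues run of 'a', length=3
  Position 4 ('b'): new char, reset run to 1
  Position 5 ('b'): continues run of 'b', length=2
  Position 6 ('b'): continues run of 'b', length=3
  Position 7 ('b'): continues run of 'b', length=4
  Position 8 ('c'): new char, reset run to 1
  Position 9 ('a'): new char, reset run to 1
  Position 10 ('b'): new char, reset run to 1
Longest run: 'b' with length 4

4


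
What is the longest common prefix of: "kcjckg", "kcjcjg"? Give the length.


Words: kcjckg, kcjcjg
  Position 0: all 'k' => match
  Position 1: all 'c' => match
  Position 2: all 'j' => match
  Position 3: all 'c' => match
  Position 4: ('k', 'j') => mismatch, stop
LCP = "kcjc" (length 4)

4


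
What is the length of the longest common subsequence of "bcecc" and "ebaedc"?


LCS of "bcecc" and "ebaedc"
DP table:
           e    b    a    e    d    c
      0    0    0    0    0    0    0
  b   0    0    1    1    1    1    1
  c   0    0    1    1    1    1    2
  e   0    1    1    1    2    2    2
  c   0    1    1    1    2    2    3
  c   0    1    1    1    2    2    3
LCS length = dp[5][6] = 3

3


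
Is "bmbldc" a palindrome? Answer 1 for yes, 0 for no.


Input: bmbldc
Reversed: cdlbmb
  Compare pos 0 ('b') with pos 5 ('c'): MISMATCH
  Compare pos 1 ('m') with pos 4 ('d'): MISMATCH
  Compare pos 2 ('b') with pos 3 ('l'): MISMATCH
Result: not a palindrome

0


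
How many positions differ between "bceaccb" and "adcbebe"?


Comparing "bceaccb" and "adcbebe" position by position:
  Position 0: 'b' vs 'a' => DIFFER
  Position 1: 'c' vs 'd' => DIFFER
  Position 2: 'e' vs 'c' => DIFFER
  Position 3: 'a' vs 'b' => DIFFER
  Position 4: 'c' vs 'e' => DIFFER
  Position 5: 'c' vs 'b' => DIFFER
  Position 6: 'b' vs 'e' => DIFFER
Positions that differ: 7

7


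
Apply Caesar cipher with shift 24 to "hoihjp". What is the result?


Caesar cipher: shift "hoihjp" by 24
  'h' (pos 7) + 24 = pos 5 = 'f'
  'o' (pos 14) + 24 = pos 12 = 'm'
  'i' (pos 8) + 24 = pos 6 = 'g'
  'h' (pos 7) + 24 = pos 5 = 'f'
  'j' (pos 9) + 24 = pos 7 = 'h'
  'p' (pos 15) + 24 = pos 13 = 'n'
Result: fmgfhn

fmgfhn


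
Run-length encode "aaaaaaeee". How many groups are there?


Input: aaaaaaeee
Scanning for consecutive runs:
  Group 1: 'a' x 6 (positions 0-5)
  Group 2: 'e' x 3 (positions 6-8)
Total groups: 2

2


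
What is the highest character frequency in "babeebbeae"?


Input: babeebbeae
Character counts:
  'a': 2
  'b': 4
  'e': 4
Maximum frequency: 4

4


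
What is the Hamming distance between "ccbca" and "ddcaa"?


Comparing "ccbca" and "ddcaa" position by position:
  Position 0: 'c' vs 'd' => differ
  Position 1: 'c' vs 'd' => differ
  Position 2: 'b' vs 'c' => differ
  Position 3: 'c' vs 'a' => differ
  Position 4: 'a' vs 'a' => same
Total differences (Hamming distance): 4

4


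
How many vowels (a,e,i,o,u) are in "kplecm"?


Input: kplecm
Checking each character:
  'k' at position 0: consonant
  'p' at position 1: consonant
  'l' at position 2: consonant
  'e' at position 3: vowel (running total: 1)
  'c' at position 4: consonant
  'm' at position 5: consonant
Total vowels: 1

1


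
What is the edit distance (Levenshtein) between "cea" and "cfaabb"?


Computing edit distance: "cea" -> "cfaabb"
DP table:
           c    f    a    a    b    b
      0    1    2    3    4    5    6
  c   1    0    1    2    3    4    5
  e   2    1    1    2    3    4    5
  a   3    2    2    1    2    3    4
Edit distance = dp[3][6] = 4

4


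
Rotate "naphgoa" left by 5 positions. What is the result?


Input: "naphgoa", rotate left by 5
First 5 characters: "naphg"
Remaining characters: "oa"
Concatenate remaining + first: "oa" + "naphg" = "oanaphg"

oanaphg


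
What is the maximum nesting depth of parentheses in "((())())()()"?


Input: "((())())()()"
Tracking depth:
  Position 0 '(': depth becomes 1
  Position 1 '(': depth becomes 2
  Position 2 '(': depth becomes 3
  Position 3 ')': depth becomes 2
  Position 4 ')': depth becomes 1
  Position 5 '(': depth becomes 2
  Position 6 ')': depth becomes 1
  Position 7 ')': depth becomes 0
  Position 8 '(': depth becomes 1
  Position 9 ')': depth becomes 0
  Position 10 '(': depth becomes 1
  Position 11 ')': depth becomes 0
Maximum depth reached: 3

3


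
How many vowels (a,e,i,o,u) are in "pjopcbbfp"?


Input: pjopcbbfp
Checking each character:
  'p' at position 0: consonant
  'j' at position 1: consonant
  'o' at position 2: vowel (running total: 1)
  'p' at position 3: consonant
  'c' at position 4: consonant
  'b' at position 5: consonant
  'b' at position 6: consonant
  'f' at position 7: consonant
  'p' at position 8: consonant
Total vowels: 1

1


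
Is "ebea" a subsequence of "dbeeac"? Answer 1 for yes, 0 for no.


Check if "ebea" is a subsequence of "dbeeac"
Greedy scan:
  Position 0 ('d'): no match needed
  Position 1 ('b'): no match needed
  Position 2 ('e'): matches sub[0] = 'e'
  Position 3 ('e'): no match needed
  Position 4 ('a'): no match needed
  Position 5 ('c'): no match needed
Only matched 1/4 characters => not a subsequence

0


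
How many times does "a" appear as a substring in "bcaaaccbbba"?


Searching for "a" in "bcaaaccbbba"
Scanning each position:
  Position 0: "b" => no
  Position 1: "c" => no
  Position 2: "a" => MATCH
  Position 3: "a" => MATCH
  Position 4: "a" => MATCH
  Position 5: "c" => no
  Position 6: "c" => no
  Position 7: "b" => no
  Position 8: "b" => no
  Position 9: "b" => no
  Position 10: "a" => MATCH
Total occurrences: 4

4


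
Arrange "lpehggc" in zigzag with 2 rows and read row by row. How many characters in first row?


Zigzag "lpehggc" into 2 rows:
Placing characters:
  'l' => row 0
  'p' => row 1
  'e' => row 0
  'h' => row 1
  'g' => row 0
  'g' => row 1
  'c' => row 0
Rows:
  Row 0: "legc"
  Row 1: "phg"
First row length: 4

4


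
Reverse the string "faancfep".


Input: faancfep
Reading characters right to left:
  Position 7: 'p'
  Position 6: 'e'
  Position 5: 'f'
  Position 4: 'c'
  Position 3: 'n'
  Position 2: 'a'
  Position 1: 'a'
  Position 0: 'f'
Reversed: pefcnaaf

pefcnaaf


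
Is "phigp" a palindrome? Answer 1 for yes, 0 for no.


Input: phigp
Reversed: pgihp
  Compare pos 0 ('p') with pos 4 ('p'): match
  Compare pos 1 ('h') with pos 3 ('g'): MISMATCH
Result: not a palindrome

0


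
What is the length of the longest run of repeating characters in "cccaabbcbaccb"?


Input: "cccaabbcbaccb"
Scanning for longest run:
  Position 1 ('c'): continues run of 'c', length=2
  Position 2 ('c'): continues run of 'c', length=3
  Position 3 ('a'): new char, reset run to 1
  Position 4 ('a'): continues run of 'a', length=2
  Position 5 ('b'): new char, reset run to 1
  Position 6 ('b'): continues run of 'b', length=2
  Position 7 ('c'): new char, reset run to 1
  Position 8 ('b'): new char, reset run to 1
  Position 9 ('a'): new char, reset run to 1
  Position 10 ('c'): new char, reset run to 1
  Position 11 ('c'): continues run of 'c', length=2
  Position 12 ('b'): new char, reset run to 1
Longest run: 'c' with length 3

3


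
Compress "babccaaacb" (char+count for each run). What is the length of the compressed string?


Input: babccaaacb
Runs:
  'b' x 1 => "b1"
  'a' x 1 => "a1"
  'b' x 1 => "b1"
  'c' x 2 => "c2"
  'a' x 3 => "a3"
  'c' x 1 => "c1"
  'b' x 1 => "b1"
Compressed: "b1a1b1c2a3c1b1"
Compressed length: 14

14


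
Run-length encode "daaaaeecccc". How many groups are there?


Input: daaaaeecccc
Scanning for consecutive runs:
  Group 1: 'd' x 1 (positions 0-0)
  Group 2: 'a' x 4 (positions 1-4)
  Group 3: 'e' x 2 (positions 5-6)
  Group 4: 'c' x 4 (positions 7-10)
Total groups: 4

4


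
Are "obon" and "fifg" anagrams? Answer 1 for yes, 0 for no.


Strings: "obon", "fifg"
Sorted first:  bnoo
Sorted second: ffgi
Differ at position 0: 'b' vs 'f' => not anagrams

0


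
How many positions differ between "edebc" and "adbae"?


Comparing "edebc" and "adbae" position by position:
  Position 0: 'e' vs 'a' => DIFFER
  Position 1: 'd' vs 'd' => same
  Position 2: 'e' vs 'b' => DIFFER
  Position 3: 'b' vs 'a' => DIFFER
  Position 4: 'c' vs 'e' => DIFFER
Positions that differ: 4

4


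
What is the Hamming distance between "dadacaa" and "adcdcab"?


Comparing "dadacaa" and "adcdcab" position by position:
  Position 0: 'd' vs 'a' => differ
  Position 1: 'a' vs 'd' => differ
  Position 2: 'd' vs 'c' => differ
  Position 3: 'a' vs 'd' => differ
  Position 4: 'c' vs 'c' => same
  Position 5: 'a' vs 'a' => same
  Position 6: 'a' vs 'b' => differ
Total differences (Hamming distance): 5

5


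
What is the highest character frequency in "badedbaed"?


Input: badedbaed
Character counts:
  'a': 2
  'b': 2
  'd': 3
  'e': 2
Maximum frequency: 3

3


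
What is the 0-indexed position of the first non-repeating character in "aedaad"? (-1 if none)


Input: aedaad
Character frequencies:
  'a': 3
  'd': 2
  'e': 1
Scanning left to right for freq == 1:
  Position 0 ('a'): freq=3, skip
  Position 1 ('e'): unique! => answer = 1

1


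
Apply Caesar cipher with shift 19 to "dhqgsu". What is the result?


Caesar cipher: shift "dhqgsu" by 19
  'd' (pos 3) + 19 = pos 22 = 'w'
  'h' (pos 7) + 19 = pos 0 = 'a'
  'q' (pos 16) + 19 = pos 9 = 'j'
  'g' (pos 6) + 19 = pos 25 = 'z'
  's' (pos 18) + 19 = pos 11 = 'l'
  'u' (pos 20) + 19 = pos 13 = 'n'
Result: wajzln

wajzln


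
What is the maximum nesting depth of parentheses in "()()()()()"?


Input: "()()()()()"
Tracking depth:
  Position 0 '(': depth becomes 1
  Position 1 ')': depth becomes 0
  Position 2 '(': depth becomes 1
  Position 3 ')': depth becomes 0
  Position 4 '(': depth becomes 1
  Position 5 ')': depth becomes 0
  Position 6 '(': depth becomes 1
  Position 7 ')': depth becomes 0
  Position 8 '(': depth becomes 1
  Position 9 ')': depth becomes 0
Maximum depth reached: 1

1


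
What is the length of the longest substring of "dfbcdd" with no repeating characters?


Input: "dfbcdd"
Sliding window (track last position of each char):
  Position 0 ('d'): window [0,0] length 1 -- new best
  Position 1 ('f'): window [0,1] length 2 -- new best
  Position 2 ('b'): window [0,2] length 3 -- new best
  Position 3 ('c'): window [0,3] length 4 -- new best
  Position 4 ('d'): repeat (last at 0), move window start to 1
  Position 4 ('d'): window [1,4] length 4
  Position 5 ('d'): repeat (last at 4), move window start to 5
  Position 5 ('d'): window [5,5] length 1
Longest substring with no repeats: "dfbc" with length 4

4


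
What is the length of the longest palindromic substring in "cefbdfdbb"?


Input: "cefbdfdbb"
Checking substrings for palindromes:
  [3:8] "bdfdb" (len 5) => palindrome
  [4:7] "dfd" (len 3) => palindrome
  [7:9] "bb" (len 2) => palindrome
Longest palindromic substring: "bdfdb" with length 5

5


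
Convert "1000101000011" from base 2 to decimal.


Input: "1000101000011" in base 2
Positional expansion:
  Digit '1' (value 1) x 2^12 = 4096
  Digit '0' (value 0) x 2^11 = 0
  Digit '0' (value 0) x 2^10 = 0
  Digit '0' (value 0) x 2^9 = 0
  Digit '1' (value 1) x 2^8 = 256
  Digit '0' (value 0) x 2^7 = 0
  Digit '1' (value 1) x 2^6 = 64
  Digit '0' (value 0) x 2^5 = 0
  Digit '0' (value 0) x 2^4 = 0
  Digit '0' (value 0) x 2^3 = 0
  Digit '0' (value 0) x 2^2 = 0
  Digit '1' (value 1) x 2^1 = 2
  Digit '1' (value 1) x 2^0 = 1
Sum = 4419

4419


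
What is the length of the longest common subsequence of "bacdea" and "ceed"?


LCS of "bacdea" and "ceed"
DP table:
           c    e    e    d
      0    0    0    0    0
  b   0    0    0    0    0
  a   0    0    0    0    0
  c   0    1    1    1    1
  d   0    1    1    1    2
  e   0    1    2    2    2
  a   0    1    2    2    2
LCS length = dp[6][4] = 2

2


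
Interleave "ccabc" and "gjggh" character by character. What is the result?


Interleaving "ccabc" and "gjggh":
  Position 0: 'c' from first, 'g' from second => "cg"
  Position 1: 'c' from first, 'j' from second => "cj"
  Position 2: 'a' from first, 'g' from second => "ag"
  Position 3: 'b' from first, 'g' from second => "bg"
  Position 4: 'c' from first, 'h' from second => "ch"
Result: cgcjagbgch

cgcjagbgch


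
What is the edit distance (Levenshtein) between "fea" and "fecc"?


Computing edit distance: "fea" -> "fecc"
DP table:
           f    e    c    c
      0    1    2    3    4
  f   1    0    1    2    3
  e   2    1    0    1    2
  a   3    2    1    1    2
Edit distance = dp[3][4] = 2

2


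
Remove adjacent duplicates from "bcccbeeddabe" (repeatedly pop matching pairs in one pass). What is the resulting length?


Input: bcccbeeddabe
Stack-based adjacent duplicate removal:
  Read 'b': push. Stack: b
  Read 'c': push. Stack: bc
  Read 'c': matches stack top 'c' => pop. Stack: b
  Read 'c': push. Stack: bc
  Read 'b': push. Stack: bcb
  Read 'e': push. Stack: bcbe
  Read 'e': matches stack top 'e' => pop. Stack: bcb
  Read 'd': push. Stack: bcbd
  Read 'd': matches stack top 'd' => pop. Stack: bcb
  Read 'a': push. Stack: bcba
  Read 'b': push. Stack: bcbab
  Read 'e': push. Stack: bcbabe
Final stack: "bcbabe" (length 6)

6


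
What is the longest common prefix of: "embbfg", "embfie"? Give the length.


Words: embbfg, embfie
  Position 0: all 'e' => match
  Position 1: all 'm' => match
  Position 2: all 'b' => match
  Position 3: ('b', 'f') => mismatch, stop
LCP = "emb" (length 3)

3


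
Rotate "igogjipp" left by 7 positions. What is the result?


Input: "igogjipp", rotate left by 7
First 7 characters: "igogjip"
Remaining characters: "p"
Concatenate remaining + first: "p" + "igogjip" = "pigogjip"

pigogjip


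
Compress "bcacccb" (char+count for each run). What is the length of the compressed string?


Input: bcacccb
Runs:
  'b' x 1 => "b1"
  'c' x 1 => "c1"
  'a' x 1 => "a1"
  'c' x 3 => "c3"
  'b' x 1 => "b1"
Compressed: "b1c1a1c3b1"
Compressed length: 10

10


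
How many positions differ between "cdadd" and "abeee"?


Comparing "cdadd" and "abeee" position by position:
  Position 0: 'c' vs 'a' => DIFFER
  Position 1: 'd' vs 'b' => DIFFER
  Position 2: 'a' vs 'e' => DIFFER
  Position 3: 'd' vs 'e' => DIFFER
  Position 4: 'd' vs 'e' => DIFFER
Positions that differ: 5

5


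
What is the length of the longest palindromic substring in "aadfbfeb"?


Input: "aadfbfeb"
Checking substrings for palindromes:
  [3:6] "fbf" (len 3) => palindrome
  [0:2] "aa" (len 2) => palindrome
Longest palindromic substring: "fbf" with length 3

3


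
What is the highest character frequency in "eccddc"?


Input: eccddc
Character counts:
  'c': 3
  'd': 2
  'e': 1
Maximum frequency: 3

3


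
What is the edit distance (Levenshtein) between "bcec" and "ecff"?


Computing edit distance: "bcec" -> "ecff"
DP table:
           e    c    f    f
      0    1    2    3    4
  b   1    1    2    3    4
  c   2    2    1    2    3
  e   3    2    2    2    3
  c   4    3    2    3    3
Edit distance = dp[4][4] = 3

3


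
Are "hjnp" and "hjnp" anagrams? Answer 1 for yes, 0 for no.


Strings: "hjnp", "hjnp"
Sorted first:  hjnp
Sorted second: hjnp
Sorted forms match => anagrams

1


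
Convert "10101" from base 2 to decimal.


Input: "10101" in base 2
Positional expansion:
  Digit '1' (value 1) x 2^4 = 16
  Digit '0' (value 0) x 2^3 = 0
  Digit '1' (value 1) x 2^2 = 4
  Digit '0' (value 0) x 2^1 = 0
  Digit '1' (value 1) x 2^0 = 1
Sum = 21

21


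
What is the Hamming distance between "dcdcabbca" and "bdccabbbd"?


Comparing "dcdcabbca" and "bdccabbbd" position by position:
  Position 0: 'd' vs 'b' => differ
  Position 1: 'c' vs 'd' => differ
  Position 2: 'd' vs 'c' => differ
  Position 3: 'c' vs 'c' => same
  Position 4: 'a' vs 'a' => same
  Position 5: 'b' vs 'b' => same
  Position 6: 'b' vs 'b' => same
  Position 7: 'c' vs 'b' => differ
  Position 8: 'a' vs 'd' => differ
Total differences (Hamming distance): 5

5


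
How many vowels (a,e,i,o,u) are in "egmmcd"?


Input: egmmcd
Checking each character:
  'e' at position 0: vowel (running total: 1)
  'g' at position 1: consonant
  'm' at position 2: consonant
  'm' at position 3: consonant
  'c' at position 4: consonant
  'd' at position 5: consonant
Total vowels: 1

1


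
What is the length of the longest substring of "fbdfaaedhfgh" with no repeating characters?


Input: "fbdfaaedhfgh"
Sliding window (track last position of each char):
  Position 0 ('f'): window [0,0] length 1 -- new best
  Position 1 ('b'): window [0,1] length 2 -- new best
  Position 2 ('d'): window [0,2] length 3 -- new best
  Position 3 ('f'): repeat (last at 0), move window start to 1
  Position 3 ('f'): window [1,3] length 3
  Position 4 ('a'): window [1,4] length 4 -- new best
  Position 5 ('a'): repeat (last at 4), move window start to 5
  Position 5 ('a'): window [5,5] length 1
  Position 6 ('e'): window [5,6] length 2
  Position 7 ('d'): window [5,7] length 3
  Position 8 ('h'): window [5,8] length 4
  Position 9 ('f'): window [5,9] length 5 -- new best
  Position 10 ('g'): window [5,10] length 6 -- new best
  Position 11 ('h'): repeat (last at 8), move window start to 9
  Position 11 ('h'): window [9,11] length 3
Longest substring with no repeats: "aedhfg" with length 6

6


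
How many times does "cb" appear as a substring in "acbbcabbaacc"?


Searching for "cb" in "acbbcabbaacc"
Scanning each position:
  Position 0: "ac" => no
  Position 1: "cb" => MATCH
  Position 2: "bb" => no
  Position 3: "bc" => no
  Position 4: "ca" => no
  Position 5: "ab" => no
  Position 6: "bb" => no
  Position 7: "ba" => no
  Position 8: "aa" => no
  Position 9: "ac" => no
  Position 10: "cc" => no
Total occurrences: 1

1


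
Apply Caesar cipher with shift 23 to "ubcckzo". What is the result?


Caesar cipher: shift "ubcckzo" by 23
  'u' (pos 20) + 23 = pos 17 = 'r'
  'b' (pos 1) + 23 = pos 24 = 'y'
  'c' (pos 2) + 23 = pos 25 = 'z'
  'c' (pos 2) + 23 = pos 25 = 'z'
  'k' (pos 10) + 23 = pos 7 = 'h'
  'z' (pos 25) + 23 = pos 22 = 'w'
  'o' (pos 14) + 23 = pos 11 = 'l'
Result: ryzzhwl

ryzzhwl


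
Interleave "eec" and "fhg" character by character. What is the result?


Interleaving "eec" and "fhg":
  Position 0: 'e' from first, 'f' from second => "ef"
  Position 1: 'e' from first, 'h' from second => "eh"
  Position 2: 'c' from first, 'g' from second => "cg"
Result: efehcg

efehcg


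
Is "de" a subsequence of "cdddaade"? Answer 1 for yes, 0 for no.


Check if "de" is a subsequence of "cdddaade"
Greedy scan:
  Position 0 ('c'): no match needed
  Position 1 ('d'): matches sub[0] = 'd'
  Position 2 ('d'): no match needed
  Position 3 ('d'): no match needed
  Position 4 ('a'): no match needed
  Position 5 ('a'): no match needed
  Position 6 ('d'): no match needed
  Position 7 ('e'): matches sub[1] = 'e'
All 2 characters matched => is a subsequence

1


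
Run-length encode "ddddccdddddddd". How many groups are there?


Input: ddddccdddddddd
Scanning for consecutive runs:
  Group 1: 'd' x 4 (positions 0-3)
  Group 2: 'c' x 2 (positions 4-5)
  Group 3: 'd' x 8 (positions 6-13)
Total groups: 3

3


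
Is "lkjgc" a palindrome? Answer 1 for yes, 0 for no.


Input: lkjgc
Reversed: cgjkl
  Compare pos 0 ('l') with pos 4 ('c'): MISMATCH
  Compare pos 1 ('k') with pos 3 ('g'): MISMATCH
Result: not a palindrome

0


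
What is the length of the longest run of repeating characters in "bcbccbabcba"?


Input: "bcbccbabcba"
Scanning for longest run:
  Position 1 ('c'): new char, reset run to 1
  Position 2 ('b'): new char, reset run to 1
  Position 3 ('c'): new char, reset run to 1
  Position 4 ('c'): continues run of 'c', length=2
  Position 5 ('b'): new char, reset run to 1
  Position 6 ('a'): new char, reset run to 1
  Position 7 ('b'): new char, reset run to 1
  Position 8 ('c'): new char, reset run to 1
  Position 9 ('b'): new char, reset run to 1
  Position 10 ('a'): new char, reset run to 1
Longest run: 'c' with length 2

2


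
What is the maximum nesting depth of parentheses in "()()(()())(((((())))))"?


Input: "()()(()())(((((())))))"
Tracking depth:
  Position 0 '(': depth becomes 1
  Position 1 ')': depth becomes 0
  Position 2 '(': depth becomes 1
  Position 3 ')': depth becomes 0
  Position 4 '(': depth becomes 1
  Position 5 '(': depth becomes 2
  Position 6 ')': depth becomes 1
  Position 7 '(': depth becomes 2
  Position 8 ')': depth becomes 1
  Position 9 ')': depth becomes 0
  Position 10 '(': depth becomes 1
  Position 11 '(': depth becomes 2
  Position 12 '(': depth becomes 3
  Position 13 '(': depth becomes 4
  Position 14 '(': depth becomes 5
  Position 15 '(': depth becomes 6
  Position 16 ')': depth becomes 5
  Position 17 ')': depth becomes 4
  Position 18 ')': depth becomes 3
  Position 19 ')': depth becomes 2
  Position 20 ')': depth becomes 1
  Position 21 ')': depth becomes 0
Maximum depth reached: 6

6


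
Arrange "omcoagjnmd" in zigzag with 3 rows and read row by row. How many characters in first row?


Zigzag "omcoagjnmd" into 3 rows:
Placing characters:
  'o' => row 0
  'm' => row 1
  'c' => row 2
  'o' => row 1
  'a' => row 0
  'g' => row 1
  'j' => row 2
  'n' => row 1
  'm' => row 0
  'd' => row 1
Rows:
  Row 0: "oam"
  Row 1: "mognd"
  Row 2: "cj"
First row length: 3

3


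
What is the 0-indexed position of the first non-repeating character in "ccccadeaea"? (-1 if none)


Input: ccccadeaea
Character frequencies:
  'a': 3
  'c': 4
  'd': 1
  'e': 2
Scanning left to right for freq == 1:
  Position 0 ('c'): freq=4, skip
  Position 1 ('c'): freq=4, skip
  Position 2 ('c'): freq=4, skip
  Position 3 ('c'): freq=4, skip
  Position 4 ('a'): freq=3, skip
  Position 5 ('d'): unique! => answer = 5

5


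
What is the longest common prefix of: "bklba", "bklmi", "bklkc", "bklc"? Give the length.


Words: bklba, bklmi, bklkc, bklc
  Position 0: all 'b' => match
  Position 1: all 'k' => match
  Position 2: all 'l' => match
  Position 3: ('b', 'm', 'k', 'c') => mismatch, stop
LCP = "bkl" (length 3)

3
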